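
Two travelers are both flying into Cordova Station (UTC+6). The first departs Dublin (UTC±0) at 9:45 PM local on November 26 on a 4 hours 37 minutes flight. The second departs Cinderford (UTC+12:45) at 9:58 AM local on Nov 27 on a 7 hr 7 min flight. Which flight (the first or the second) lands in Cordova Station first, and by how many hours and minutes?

the first, by 1 hour 58 minutes

Flight 1 departs at 9:45 PM UTC (Nov 26).
+4 hours 37 minutes → arrive 2:22 AM UTC on Nov 27.
Flight 2 in UTC: 9:58 AM − 12:45 = 9:13 PM on Nov 26.
+7 hours and 7 minutes → arrive 4:20 AM UTC on Nov 27.
Flight 1 lands earlier by 1 hour 58 minutes.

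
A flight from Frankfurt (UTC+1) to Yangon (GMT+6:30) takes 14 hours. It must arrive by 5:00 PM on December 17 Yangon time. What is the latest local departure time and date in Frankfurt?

9:30 PM on Dec 16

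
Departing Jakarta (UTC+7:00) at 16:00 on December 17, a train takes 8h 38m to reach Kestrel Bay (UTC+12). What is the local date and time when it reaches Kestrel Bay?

Convert departure to UTC: 16:00 − 7:00 = 09:00 UTC on Dec 17.
Add 8 hours 38 minutes travel time → 17:38 UTC.
Kestrel Bay is UTC+12:00, so local arrival = 17:38 + 12:00 = 05:38 on Dec 18.

05:38 on December 18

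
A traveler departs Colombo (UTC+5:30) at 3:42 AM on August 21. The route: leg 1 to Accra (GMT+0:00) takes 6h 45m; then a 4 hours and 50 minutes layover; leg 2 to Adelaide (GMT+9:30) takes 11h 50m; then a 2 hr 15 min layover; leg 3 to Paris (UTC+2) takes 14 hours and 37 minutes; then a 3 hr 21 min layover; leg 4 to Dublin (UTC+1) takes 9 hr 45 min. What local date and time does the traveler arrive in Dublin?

4:35 AM on August 23

Convert departure to UTC: 3:42 AM − 5:30 = 10:12 PM UTC on Aug 20.
Add 6 hours 45 minutes leg 1 → 4:57 AM UTC (Aug 21).
Add 4 hours 50 minutes layover in Accra → 9:47 AM UTC.
Add 11 hours and 50 minutes leg 2 → 9:37 PM UTC.
Add 2 hours and 15 minutes layover in Adelaide → 11:52 PM UTC.
Add 14 hours and 37 minutes leg 3 → 2:29 PM UTC (Aug 22).
Add 3 hours and 21 minutes layover in Paris → 5:50 PM UTC.
Add 9 hours 45 minutes leg 4 → 3:35 AM UTC (Aug 23).
Dublin is UTC+1:00, so local arrival = 3:35 AM + 1:00 = 4:35 AM on Aug 23.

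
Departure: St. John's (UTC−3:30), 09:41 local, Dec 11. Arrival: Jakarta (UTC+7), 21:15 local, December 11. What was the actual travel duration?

1 hour 4 minutes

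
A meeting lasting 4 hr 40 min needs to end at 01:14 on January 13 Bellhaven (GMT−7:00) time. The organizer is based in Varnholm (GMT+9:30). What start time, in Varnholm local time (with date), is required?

Target end time in UTC: 01:14 + 7:00 = 08:14 on Jan 13.
Subtract 4 hours and 40 minutes → start 03:34 UTC on Jan 13.
Varnholm is UTC+9:30: 03:34 + 9:30 = 13:04 on Jan 13.

13:04 on January 13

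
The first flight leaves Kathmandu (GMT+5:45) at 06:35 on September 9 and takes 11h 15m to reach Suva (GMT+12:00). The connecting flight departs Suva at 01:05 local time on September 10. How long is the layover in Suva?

Convert departure to UTC: 06:35 − 5:45 = 00:50 UTC on Sep 9.
Add 11 hours and 15 minutes flight time → 12:05 UTC.
Suva is UTC+12:00, so local arrival = 12:05 + 12:00 = 00:05 on Sep 10.
Layover = 01:05 − 00:05 = 1 hour.

1 hour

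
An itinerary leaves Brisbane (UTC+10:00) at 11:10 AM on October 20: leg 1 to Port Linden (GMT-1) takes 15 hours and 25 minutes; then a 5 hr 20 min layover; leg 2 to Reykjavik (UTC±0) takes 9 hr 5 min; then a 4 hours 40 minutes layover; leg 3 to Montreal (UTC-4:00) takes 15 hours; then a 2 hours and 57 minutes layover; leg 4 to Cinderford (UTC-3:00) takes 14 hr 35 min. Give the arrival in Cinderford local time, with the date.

5:12 PM on October 22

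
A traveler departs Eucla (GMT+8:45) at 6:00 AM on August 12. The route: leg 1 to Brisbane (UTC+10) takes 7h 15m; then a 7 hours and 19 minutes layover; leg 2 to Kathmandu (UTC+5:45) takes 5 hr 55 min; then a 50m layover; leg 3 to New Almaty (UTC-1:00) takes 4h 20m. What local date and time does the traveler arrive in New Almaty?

Convert departure to UTC: 6:00 AM − 8:45 = 9:15 PM UTC on Aug 11.
Add 7 hours 15 minutes leg 1 → 4:30 AM UTC (Aug 12).
Add 7 hours and 19 minutes layover in Brisbane → 11:49 AM UTC.
Add 5 hours 55 minutes leg 2 → 5:44 PM UTC.
Add 50 minutes layover in Kathmandu → 6:34 PM UTC.
Add 4 hours 20 minutes leg 3 → 10:54 PM UTC.
New Almaty is UTC−1:00, so local arrival = 10:54 PM − 1:00 = 9:54 PM on Aug 12.

9:54 PM on Aug 12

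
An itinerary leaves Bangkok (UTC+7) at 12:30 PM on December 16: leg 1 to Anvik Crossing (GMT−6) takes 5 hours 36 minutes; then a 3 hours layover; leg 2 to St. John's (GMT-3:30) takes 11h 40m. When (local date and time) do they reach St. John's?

10:16 PM on December 16

Convert departure to UTC: 12:30 PM − 7:00 = 5:30 AM UTC on Dec 16.
Add 5 hours 36 minutes leg 1 → 11:06 AM UTC.
Add 3 hours layover in Anvik Crossing → 2:06 PM UTC.
Add 11 hours and 40 minutes leg 2 → 1:46 AM UTC (Dec 17).
St. John's is UTC−3:30, so local arrival = 1:46 AM − 3:30 = 10:16 PM on Dec 16.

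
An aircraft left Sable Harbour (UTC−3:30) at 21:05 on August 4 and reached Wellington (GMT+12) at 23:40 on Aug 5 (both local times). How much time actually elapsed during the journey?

11 hours 5 minutes

Departure in UTC: 21:05 + 3:30 = 00:35 on Aug 5.
Arrival in UTC: 23:40 − 12:00 = 11:40 on Aug 5.
Elapsed = 11:40 − 00:35 = 11 hours 5 minutes.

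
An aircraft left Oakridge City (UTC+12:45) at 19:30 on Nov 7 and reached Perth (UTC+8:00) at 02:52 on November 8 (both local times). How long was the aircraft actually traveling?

12 hours 7 minutes

Perth is 4:45 behind Oakridge City.
Clock-face elapsed time (ignoring zones) is 7 hours 22 minutes.
Actual elapsed = 7 hours 22 minutes + 4:45 = 12 hours 7 minutes.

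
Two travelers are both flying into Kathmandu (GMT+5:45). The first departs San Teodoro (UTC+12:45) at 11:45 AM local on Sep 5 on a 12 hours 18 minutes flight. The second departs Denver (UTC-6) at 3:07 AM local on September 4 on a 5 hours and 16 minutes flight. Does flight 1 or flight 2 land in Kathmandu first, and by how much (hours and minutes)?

the second, by 20 hours 55 minutes

Flight 1 in UTC: 11:45 AM − 12:45 = 11:00 PM on Sep 4.
+12 hours 18 minutes → arrive 11:18 AM UTC on Sep 5.
Flight 2 in UTC: 3:07 AM + 6:00 = 9:07 AM on Sep 4.
+5 hours 16 minutes → arrive 2:23 PM UTC on Sep 4.
Flight 2 lands earlier by 20 hours 55 minutes.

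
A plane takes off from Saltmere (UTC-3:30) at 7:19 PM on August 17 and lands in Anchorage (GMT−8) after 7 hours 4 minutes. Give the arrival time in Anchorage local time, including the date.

Convert departure to UTC: 7:19 PM + 3:30 = 10:49 PM UTC on Aug 17.
Add 7 hours and 4 minutes travel time → 5:53 AM UTC (Aug 18).
Anchorage is UTC−8:00, so local arrival = 5:53 AM − 8:00 = 9:53 PM on Aug 17.

9:53 PM on August 17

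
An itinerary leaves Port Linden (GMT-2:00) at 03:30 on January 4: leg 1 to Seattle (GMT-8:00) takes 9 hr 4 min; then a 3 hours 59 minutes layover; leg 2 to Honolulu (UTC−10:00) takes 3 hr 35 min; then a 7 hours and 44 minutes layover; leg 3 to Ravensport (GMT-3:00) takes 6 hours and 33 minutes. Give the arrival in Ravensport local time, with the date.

09:25 on January 5

Convert departure to UTC: 03:30 + 2:00 = 05:30 UTC on Jan 4.
Add 9 hours 4 minutes leg 1 → 14:34 UTC.
Add 3 hours 59 minutes layover in Seattle → 18:33 UTC.
Add 3 hours and 35 minutes leg 2 → 22:08 UTC.
Add 7 hours 44 minutes layover in Honolulu → 05:52 UTC (Jan 5).
Add 6 hours 33 minutes leg 3 → 12:25 UTC.
Ravensport is UTC−3:00, so local arrival = 12:25 − 3:00 = 09:25 on Jan 5.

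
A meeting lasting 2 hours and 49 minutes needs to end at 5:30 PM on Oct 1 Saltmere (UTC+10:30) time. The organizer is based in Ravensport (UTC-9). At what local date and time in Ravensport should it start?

7:11 PM on September 30

Target end time in UTC: 5:30 PM − 10:30 = 7:00 AM on Oct 1.
Subtract 2 hours and 49 minutes → start 4:11 AM UTC on Oct 1.
Ravensport is UTC−9:00: 4:11 AM − 9:00 = 7:11 PM on Sep 30.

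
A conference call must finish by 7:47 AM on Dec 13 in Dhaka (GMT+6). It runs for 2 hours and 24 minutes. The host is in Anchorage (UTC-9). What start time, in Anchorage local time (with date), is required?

2:23 PM on Dec 12

Target end time in UTC: 7:47 AM − 6:00 = 1:47 AM on Dec 13.
Subtract 2 hours 24 minutes → start 11:23 PM UTC on Dec 12.
Anchorage is UTC−9:00: 11:23 PM − 9:00 = 2:23 PM on Dec 12.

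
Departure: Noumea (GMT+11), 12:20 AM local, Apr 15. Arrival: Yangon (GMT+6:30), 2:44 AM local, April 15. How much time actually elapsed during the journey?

6 hours 54 minutes

Departure in UTC: 12:20 AM − 11:00 = 1:20 PM on Apr 14.
Arrival in UTC: 2:44 AM − 6:30 = 8:14 PM on Apr 14.
Elapsed = 8:14 PM − 1:20 PM = 6 hours 54 minutes.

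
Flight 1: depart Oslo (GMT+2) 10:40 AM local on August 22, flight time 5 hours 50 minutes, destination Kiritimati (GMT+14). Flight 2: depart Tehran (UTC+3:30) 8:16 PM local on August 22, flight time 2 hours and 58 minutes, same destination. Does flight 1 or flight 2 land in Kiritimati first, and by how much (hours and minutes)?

Flight 1 in UTC: 10:40 AM − 2:00 = 8:40 AM on Aug 22.
+5 hours 50 minutes → arrive 2:30 PM UTC on Aug 22.
Flight 2 in UTC: 8:16 PM − 3:30 = 4:46 PM on Aug 22.
+2 hours and 58 minutes → arrive 7:44 PM UTC on Aug 22.
Flight 1 lands earlier by 5 hours 14 minutes.

the first, by 5 hours 14 minutes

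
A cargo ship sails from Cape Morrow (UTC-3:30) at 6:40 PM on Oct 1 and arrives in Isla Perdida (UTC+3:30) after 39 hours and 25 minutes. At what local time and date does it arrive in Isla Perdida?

Convert departure to UTC: 6:40 PM + 3:30 = 10:10 PM UTC on Oct 1.
Add 39 hours 25 minutes travel time → 1:35 PM UTC (Oct 3).
Isla Perdida is UTC+3:30, so local arrival = 1:35 PM + 3:30 = 5:05 PM on Oct 3.

5:05 PM on October 3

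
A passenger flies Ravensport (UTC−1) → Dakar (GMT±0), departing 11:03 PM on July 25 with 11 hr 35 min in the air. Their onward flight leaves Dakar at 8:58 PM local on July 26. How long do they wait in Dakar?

Convert departure to UTC: 11:03 PM + 1:00 = 12:03 AM UTC on Jul 26.
Add 11 hours and 35 minutes flight time → 11:38 AM UTC.
Dakar is UTC+0, so local arrival is the same: 11:38 AM on Jul 26.
Layover = 8:58 PM − 11:38 AM = 9 hours 20 minutes.

9 hours 20 minutes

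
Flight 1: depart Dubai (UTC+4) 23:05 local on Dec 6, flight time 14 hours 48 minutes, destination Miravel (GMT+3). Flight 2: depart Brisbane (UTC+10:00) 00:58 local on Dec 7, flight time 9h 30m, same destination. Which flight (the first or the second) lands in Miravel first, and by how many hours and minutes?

the second, by 9 hours 25 minutes

Flight 1 in UTC: 23:05 − 4:00 = 19:05 on Dec 6.
+14 hours and 48 minutes → arrive 09:53 UTC on Dec 7.
Flight 2 in UTC: 00:58 − 10:00 = 14:58 on Dec 6.
+9 hours 30 minutes → arrive 00:28 UTC on Dec 7.
Flight 2 lands earlier by 9 hours 25 minutes.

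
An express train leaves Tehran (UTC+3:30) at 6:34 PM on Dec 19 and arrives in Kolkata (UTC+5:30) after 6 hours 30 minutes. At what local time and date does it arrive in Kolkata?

3:04 AM on December 20

Kolkata is 2:00 ahead of Tehran.
After 6 hours and 30 minutes it is 1:04 AM (Dec 20) in Tehran.
Shift by the zone difference: 1:04 AM + 2:00 = 3:04 AM on Dec 20 in Kolkata.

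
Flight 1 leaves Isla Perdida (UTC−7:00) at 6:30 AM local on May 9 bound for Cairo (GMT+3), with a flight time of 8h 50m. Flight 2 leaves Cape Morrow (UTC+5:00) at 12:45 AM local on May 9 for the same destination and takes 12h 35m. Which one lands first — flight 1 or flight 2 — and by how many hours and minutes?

the second, by 14 hours

Flight 1 in UTC: 6:30 AM + 7:00 = 1:30 PM on May 9.
+8 hours 50 minutes → arrive 10:20 PM UTC on May 9.
Flight 2 in UTC: 12:45 AM − 5:00 = 7:45 PM on May 8.
+12 hours and 35 minutes → arrive 8:20 AM UTC on May 9.
Flight 2 lands earlier by 14 hours.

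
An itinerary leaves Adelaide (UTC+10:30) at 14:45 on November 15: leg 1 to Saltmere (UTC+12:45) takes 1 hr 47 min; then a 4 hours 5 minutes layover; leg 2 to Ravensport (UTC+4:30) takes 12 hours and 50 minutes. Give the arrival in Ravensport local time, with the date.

03:27 on November 16

Convert departure to UTC: 14:45 − 10:30 = 04:15 UTC on Nov 15.
Add 1 hour 47 minutes leg 1 → 06:02 UTC.
Add 4 hours 5 minutes layover in Saltmere → 10:07 UTC.
Add 12 hours 50 minutes leg 2 → 22:57 UTC.
Ravensport is UTC+4:30, so local arrival = 22:57 + 4:30 = 03:27 on Nov 16.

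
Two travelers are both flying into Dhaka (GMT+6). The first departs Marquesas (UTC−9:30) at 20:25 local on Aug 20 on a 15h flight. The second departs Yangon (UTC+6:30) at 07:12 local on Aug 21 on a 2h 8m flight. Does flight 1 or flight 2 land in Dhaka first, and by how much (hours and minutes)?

the second, by 18 hours 5 minutes

Flight 1 in UTC: 20:25 + 9:30 = 05:55 on Aug 21.
+15 hours → arrive 20:55 UTC on Aug 21.
Flight 2 in UTC: 07:12 − 6:30 = 00:42 on Aug 21.
+2 hours and 8 minutes → arrive 02:50 UTC on Aug 21.
Flight 2 lands earlier by 18 hours 5 minutes.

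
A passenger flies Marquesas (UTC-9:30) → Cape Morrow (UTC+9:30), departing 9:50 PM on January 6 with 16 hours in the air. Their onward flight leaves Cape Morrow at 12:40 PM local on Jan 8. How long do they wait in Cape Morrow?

Convert departure to UTC: 9:50 PM + 9:30 = 7:20 AM UTC on Jan 7.
Add 16 hours flight time → 11:20 PM UTC.
Cape Morrow is UTC+9:30, so local arrival = 11:20 PM + 9:30 = 8:50 AM on Jan 8.
Layover = 12:40 PM − 8:50 AM = 3 hours 50 minutes.

3 hours 50 minutes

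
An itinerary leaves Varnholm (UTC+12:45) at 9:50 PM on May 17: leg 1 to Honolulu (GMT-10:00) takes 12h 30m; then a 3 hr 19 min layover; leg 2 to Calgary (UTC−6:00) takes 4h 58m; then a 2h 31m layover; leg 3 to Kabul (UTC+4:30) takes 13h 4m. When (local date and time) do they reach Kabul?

Convert departure to UTC: 9:50 PM − 12:45 = 9:05 AM UTC on May 17.
Add 12 hours and 30 minutes leg 1 → 9:35 PM UTC.
Add 3 hours and 19 minutes layover in Honolulu → 12:54 AM UTC (May 18).
Add 4 hours and 58 minutes leg 2 → 5:52 AM UTC.
Add 2 hours and 31 minutes layover in Calgary → 8:23 AM UTC.
Add 13 hours and 4 minutes leg 3 → 9:27 PM UTC.
Kabul is UTC+4:30, so local arrival = 9:27 PM + 4:30 = 1:57 AM on May 19.

1:57 AM on May 19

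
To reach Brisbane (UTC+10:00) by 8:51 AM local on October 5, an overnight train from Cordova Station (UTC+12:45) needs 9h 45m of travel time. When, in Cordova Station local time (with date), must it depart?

Target arrival in UTC: 8:51 AM − 10:00 = 10:51 PM on Oct 4.
Subtract 9 hours 45 minutes → departure 1:06 PM UTC on Oct 4.
Cordova Station is UTC+12:45: 1:06 PM + 12:45 = 1:51 AM on Oct 5.

1:51 AM on October 5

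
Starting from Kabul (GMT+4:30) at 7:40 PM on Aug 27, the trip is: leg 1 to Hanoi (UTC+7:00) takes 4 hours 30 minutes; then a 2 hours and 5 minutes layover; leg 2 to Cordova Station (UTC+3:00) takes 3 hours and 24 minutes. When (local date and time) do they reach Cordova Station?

Convert departure to UTC: 7:40 PM − 4:30 = 3:10 PM UTC on Aug 27.
Add 4 hours and 30 minutes leg 1 → 7:40 PM UTC.
Add 2 hours 5 minutes layover in Hanoi → 9:45 PM UTC.
Add 3 hours and 24 minutes leg 2 → 1:09 AM UTC (Aug 28).
Cordova Station is UTC+3:00, so local arrival = 1:09 AM + 3:00 = 4:09 AM on Aug 28.

4:09 AM on August 28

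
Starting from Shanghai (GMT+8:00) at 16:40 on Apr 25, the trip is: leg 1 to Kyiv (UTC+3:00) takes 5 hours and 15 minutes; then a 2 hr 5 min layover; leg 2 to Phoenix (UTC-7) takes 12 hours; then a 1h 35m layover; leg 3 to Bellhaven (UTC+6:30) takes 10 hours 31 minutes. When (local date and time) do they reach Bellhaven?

Convert departure to UTC: 16:40 − 8:00 = 08:40 UTC on Apr 25.
Add 5 hours 15 minutes leg 1 → 13:55 UTC.
Add 2 hours and 5 minutes layover in Kyiv → 16:00 UTC.
Add 12 hours leg 2 → 04:00 UTC (Apr 26).
Add 1 hour 35 minutes layover in Phoenix → 05:35 UTC.
Add 10 hours 31 minutes leg 3 → 16:06 UTC.
Bellhaven is UTC+6:30, so local arrival = 16:06 + 6:30 = 22:36 on Apr 26.

22:36 on April 26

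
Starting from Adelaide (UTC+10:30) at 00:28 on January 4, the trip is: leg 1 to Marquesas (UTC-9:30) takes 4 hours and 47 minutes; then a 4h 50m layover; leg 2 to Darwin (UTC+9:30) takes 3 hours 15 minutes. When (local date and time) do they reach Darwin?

Convert departure to UTC: 00:28 − 10:30 = 13:58 UTC on Jan 3.
Add 4 hours 47 minutes leg 1 → 18:45 UTC.
Add 4 hours 50 minutes layover in Marquesas → 23:35 UTC.
Add 3 hours 15 minutes leg 2 → 02:50 UTC (Jan 4).
Darwin is UTC+9:30, so local arrival = 02:50 + 9:30 = 12:20 on Jan 4.

12:20 on January 4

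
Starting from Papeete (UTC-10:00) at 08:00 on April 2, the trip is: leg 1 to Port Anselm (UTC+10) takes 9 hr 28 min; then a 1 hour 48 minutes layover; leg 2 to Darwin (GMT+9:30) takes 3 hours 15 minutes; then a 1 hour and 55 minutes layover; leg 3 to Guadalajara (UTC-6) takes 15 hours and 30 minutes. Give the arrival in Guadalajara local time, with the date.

Convert departure to UTC: 08:00 + 10:00 = 18:00 UTC on Apr 2.
Add 9 hours 28 minutes leg 1 → 03:28 UTC (Apr 3).
Add 1 hour and 48 minutes layover in Port Anselm → 05:16 UTC.
Add 3 hours 15 minutes leg 2 → 08:31 UTC.
Add 1 hour and 55 minutes layover in Darwin → 10:26 UTC.
Add 15 hours and 30 minutes leg 3 → 01:56 UTC (Apr 4).
Guadalajara is UTC−6:00, so local arrival = 01:56 − 6:00 = 19:56 on Apr 3.

19:56 on Apr 3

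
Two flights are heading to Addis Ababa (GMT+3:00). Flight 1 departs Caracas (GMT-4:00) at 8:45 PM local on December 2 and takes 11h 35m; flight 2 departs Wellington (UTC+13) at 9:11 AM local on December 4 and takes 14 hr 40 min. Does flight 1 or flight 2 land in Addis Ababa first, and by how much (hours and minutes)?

the first, by 22 hours 31 minutes

Flight 1 in UTC: 8:45 PM + 4:00 = 12:45 AM on Dec 3.
+11 hours and 35 minutes → arrive 12:20 PM UTC on Dec 3.
Flight 2 in UTC: 9:11 AM − 13:00 = 8:11 PM on Dec 3.
+14 hours 40 minutes → arrive 10:51 AM UTC on Dec 4.
Flight 1 lands earlier by 22 hours 31 minutes.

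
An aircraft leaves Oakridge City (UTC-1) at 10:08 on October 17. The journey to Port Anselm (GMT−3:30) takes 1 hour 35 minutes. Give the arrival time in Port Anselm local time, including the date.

Convert departure to UTC: 10:08 + 1:00 = 11:08 UTC on Oct 17.
Add 1 hour and 35 minutes travel time → 12:43 UTC.
Port Anselm is UTC−3:30, so local arrival = 12:43 − 3:30 = 09:13 on Oct 17.

09:13 on October 17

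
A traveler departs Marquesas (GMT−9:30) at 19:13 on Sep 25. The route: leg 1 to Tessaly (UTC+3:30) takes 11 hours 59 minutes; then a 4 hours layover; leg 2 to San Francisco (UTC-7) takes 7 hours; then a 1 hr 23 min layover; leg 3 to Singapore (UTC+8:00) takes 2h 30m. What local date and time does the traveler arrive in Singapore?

15:35 on September 27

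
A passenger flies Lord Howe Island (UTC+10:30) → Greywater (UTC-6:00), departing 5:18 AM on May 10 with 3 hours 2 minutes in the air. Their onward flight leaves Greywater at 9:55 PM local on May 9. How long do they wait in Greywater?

Convert departure to UTC: 5:18 AM − 10:30 = 6:48 PM UTC on May 9.
Add 3 hours and 2 minutes flight time → 9:50 PM UTC.
Greywater is UTC−6:00, so local arrival = 9:50 PM − 6:00 = 3:50 PM on May 9.
Layover = 9:55 PM − 3:50 PM = 6 hours 5 minutes.

6 hours 5 minutes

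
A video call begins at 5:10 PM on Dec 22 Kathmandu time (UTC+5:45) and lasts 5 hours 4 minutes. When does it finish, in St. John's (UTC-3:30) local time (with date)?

12:59 PM on Dec 22

Convert start to UTC: 5:10 PM − 5:45 = 11:25 AM UTC on Dec 22.
Add 5 hours 4 minutes duration → 4:29 PM UTC.
St. John's is UTC−3:30, so local end time = 4:29 PM − 3:30 = 12:59 PM on Dec 22.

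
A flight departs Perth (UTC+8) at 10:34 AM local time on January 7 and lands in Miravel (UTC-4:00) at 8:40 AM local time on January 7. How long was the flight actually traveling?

Departure in UTC: 10:34 AM − 8:00 = 2:34 AM on Jan 7.
Arrival in UTC: 8:40 AM + 4:00 = 12:40 PM on Jan 7.
Elapsed = 12:40 PM − 2:34 AM = 10 hours 6 minutes.

10 hours 6 minutes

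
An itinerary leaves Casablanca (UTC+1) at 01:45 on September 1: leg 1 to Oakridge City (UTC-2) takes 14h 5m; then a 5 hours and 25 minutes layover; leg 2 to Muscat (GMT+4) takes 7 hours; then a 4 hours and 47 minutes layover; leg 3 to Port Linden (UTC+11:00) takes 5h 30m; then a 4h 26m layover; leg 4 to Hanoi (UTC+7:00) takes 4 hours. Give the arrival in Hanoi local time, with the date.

04:58 on September 3

Convert departure to UTC: 01:45 − 1:00 = 00:45 UTC on Sep 1.
Add 14 hours 5 minutes leg 1 → 14:50 UTC.
Add 5 hours 25 minutes layover in Oakridge City → 20:15 UTC.
Add 7 hours leg 2 → 03:15 UTC (Sep 2).
Add 4 hours 47 minutes layover in Muscat → 08:02 UTC.
Add 5 hours and 30 minutes leg 3 → 13:32 UTC.
Add 4 hours and 26 minutes layover in Port Linden → 17:58 UTC.
Add 4 hours leg 4 → 21:58 UTC.
Hanoi is UTC+7:00, so local arrival = 21:58 + 7:00 = 04:58 on Sep 3.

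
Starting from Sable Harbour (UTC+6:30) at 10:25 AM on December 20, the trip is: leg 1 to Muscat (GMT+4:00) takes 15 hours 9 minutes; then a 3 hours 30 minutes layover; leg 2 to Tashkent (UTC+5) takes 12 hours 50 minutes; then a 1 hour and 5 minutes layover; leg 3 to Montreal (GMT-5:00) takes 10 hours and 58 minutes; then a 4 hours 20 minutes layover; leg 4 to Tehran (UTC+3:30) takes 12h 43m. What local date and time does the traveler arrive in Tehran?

Convert departure to UTC: 10:25 AM − 6:30 = 3:55 AM UTC on Dec 20.
Add 15 hours and 9 minutes leg 1 → 7:04 PM UTC.
Add 3 hours and 30 minutes layover in Muscat → 10:34 PM UTC.
Add 12 hours and 50 minutes leg 2 → 11:24 AM UTC (Dec 21).
Add 1 hour 5 minutes layover in Tashkent → 12:29 PM UTC.
Add 10 hours and 58 minutes leg 3 → 11:27 PM UTC.
Add 4 hours and 20 minutes layover in Montreal → 3:47 AM UTC (Dec 22).
Add 12 hours and 43 minutes leg 4 → 4:30 PM UTC.
Tehran is UTC+3:30, so local arrival = 4:30 PM + 3:30 = 8:00 PM on Dec 22.

8:00 PM on Dec 22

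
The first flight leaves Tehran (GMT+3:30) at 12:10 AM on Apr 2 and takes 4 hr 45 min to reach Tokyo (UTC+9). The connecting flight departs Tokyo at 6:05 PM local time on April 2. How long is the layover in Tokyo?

Convert departure to UTC: 12:10 AM − 3:30 = 8:40 PM UTC on Apr 1.
Add 4 hours 45 minutes flight time → 1:25 AM UTC (Apr 2).
Tokyo is UTC+9:00, so local arrival = 1:25 AM + 9:00 = 10:25 AM on Apr 2.
Layover = 6:05 PM − 10:25 AM = 7 hours 40 minutes.

7 hours 40 minutes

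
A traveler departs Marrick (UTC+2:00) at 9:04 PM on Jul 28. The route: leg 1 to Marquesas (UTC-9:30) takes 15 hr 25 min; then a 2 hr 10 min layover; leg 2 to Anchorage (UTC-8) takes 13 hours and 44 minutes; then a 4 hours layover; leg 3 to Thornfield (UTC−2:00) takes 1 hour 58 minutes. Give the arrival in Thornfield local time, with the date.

Convert departure to UTC: 9:04 PM − 2:00 = 7:04 PM UTC on Jul 28.
Add 15 hours 25 minutes leg 1 → 10:29 AM UTC (Jul 29).
Add 2 hours 10 minutes layover in Marquesas → 12:39 PM UTC.
Add 13 hours and 44 minutes leg 2 → 2:23 AM UTC (Jul 30).
Add 4 hours layover in Anchorage → 6:23 AM UTC.
Add 1 hour 58 minutes leg 3 → 8:21 AM UTC.
Thornfield is UTC−2:00, so local arrival = 8:21 AM − 2:00 = 6:21 AM on Jul 30.

6:21 AM on July 30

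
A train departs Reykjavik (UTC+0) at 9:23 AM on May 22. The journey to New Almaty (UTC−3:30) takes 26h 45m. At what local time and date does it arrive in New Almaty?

8:38 AM on May 23

New Almaty is 3:30 behind Reykjavik.
After 26 hours 45 minutes it is 12:08 PM (May 23) in Reykjavik.
Shift by the zone difference: 12:08 PM − 3:30 = 8:38 AM on May 23 in New Almaty.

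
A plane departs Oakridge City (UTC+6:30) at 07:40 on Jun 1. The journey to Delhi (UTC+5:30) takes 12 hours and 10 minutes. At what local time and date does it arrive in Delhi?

Convert departure to UTC: 07:40 − 6:30 = 01:10 UTC on Jun 1.
Add 12 hours 10 minutes travel time → 13:20 UTC.
Delhi is UTC+5:30, so local arrival = 13:20 + 5:30 = 18:50 on Jun 1.

18:50 on June 1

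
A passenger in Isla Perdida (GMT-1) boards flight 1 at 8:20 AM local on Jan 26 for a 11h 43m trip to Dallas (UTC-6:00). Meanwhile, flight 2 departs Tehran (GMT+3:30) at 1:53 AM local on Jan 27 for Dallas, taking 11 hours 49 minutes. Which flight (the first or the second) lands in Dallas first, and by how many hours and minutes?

the first, by 13 hours 9 minutes

Flight 1 in UTC: 8:20 AM + 1:00 = 9:20 AM on Jan 26.
+11 hours 43 minutes → arrive 9:03 PM UTC on Jan 26.
Flight 2 in UTC: 1:53 AM − 3:30 = 10:23 PM on Jan 26.
+11 hours and 49 minutes → arrive 10:12 AM UTC on Jan 27.
Flight 1 lands earlier by 13 hours 9 minutes.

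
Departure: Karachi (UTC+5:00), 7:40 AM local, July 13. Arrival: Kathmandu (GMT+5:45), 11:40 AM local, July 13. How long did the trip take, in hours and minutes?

3 hours 15 minutes

Departure in UTC: 7:40 AM − 5:00 = 2:40 AM on Jul 13.
Arrival in UTC: 11:40 AM − 5:45 = 5:55 AM on Jul 13.
Elapsed = 5:55 AM − 2:40 AM = 3 hours 15 minutes.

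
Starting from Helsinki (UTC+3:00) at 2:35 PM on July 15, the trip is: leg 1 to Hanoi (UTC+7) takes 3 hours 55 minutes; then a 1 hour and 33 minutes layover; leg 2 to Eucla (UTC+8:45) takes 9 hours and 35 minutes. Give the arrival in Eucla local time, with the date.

11:23 AM on July 16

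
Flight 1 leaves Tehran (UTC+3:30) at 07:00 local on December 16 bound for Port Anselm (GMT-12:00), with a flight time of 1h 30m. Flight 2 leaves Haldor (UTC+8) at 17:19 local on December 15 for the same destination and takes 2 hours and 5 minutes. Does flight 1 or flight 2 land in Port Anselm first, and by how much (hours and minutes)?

the second, by 17 hours 36 minutes

Flight 1 in UTC: 07:00 − 3:30 = 03:30 on Dec 16.
+1 hour 30 minutes → arrive 05:00 UTC on Dec 16.
Flight 2 in UTC: 17:19 − 8:00 = 09:19 on Dec 15.
+2 hours and 5 minutes → arrive 11:24 UTC on Dec 15.
Flight 2 lands earlier by 17 hours 36 minutes.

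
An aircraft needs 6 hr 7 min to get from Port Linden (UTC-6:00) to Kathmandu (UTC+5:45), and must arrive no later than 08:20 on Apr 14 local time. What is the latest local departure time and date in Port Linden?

Target arrival in UTC: 08:20 − 5:45 = 02:35 on Apr 14.
Subtract 6 hours 7 minutes → departure 20:28 UTC on Apr 13.
Port Linden is UTC−6:00: 20:28 − 6:00 = 14:28 on Apr 13.

14:28 on April 13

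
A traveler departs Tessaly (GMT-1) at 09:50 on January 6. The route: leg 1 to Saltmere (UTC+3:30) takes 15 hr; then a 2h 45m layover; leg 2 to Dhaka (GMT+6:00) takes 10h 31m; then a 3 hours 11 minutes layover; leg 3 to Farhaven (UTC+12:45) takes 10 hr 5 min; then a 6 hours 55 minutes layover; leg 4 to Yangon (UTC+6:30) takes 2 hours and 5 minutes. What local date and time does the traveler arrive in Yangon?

19:52 on January 8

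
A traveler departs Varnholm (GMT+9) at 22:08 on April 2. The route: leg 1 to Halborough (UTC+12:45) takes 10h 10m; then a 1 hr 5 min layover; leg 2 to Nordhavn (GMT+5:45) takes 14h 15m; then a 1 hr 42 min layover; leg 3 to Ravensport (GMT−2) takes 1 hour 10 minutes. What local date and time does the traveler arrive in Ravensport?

Convert departure to UTC: 22:08 − 9:00 = 13:08 UTC on Apr 2.
Add 10 hours 10 minutes leg 1 → 23:18 UTC.
Add 1 hour 5 minutes layover in Halborough → 00:23 UTC (Apr 3).
Add 14 hours and 15 minutes leg 2 → 14:38 UTC.
Add 1 hour 42 minutes layover in Nordhavn → 16:20 UTC.
Add 1 hour 10 minutes leg 3 → 17:30 UTC.
Ravensport is UTC−2:00, so local arrival = 17:30 − 2:00 = 15:30 on Apr 3.

15:30 on April 3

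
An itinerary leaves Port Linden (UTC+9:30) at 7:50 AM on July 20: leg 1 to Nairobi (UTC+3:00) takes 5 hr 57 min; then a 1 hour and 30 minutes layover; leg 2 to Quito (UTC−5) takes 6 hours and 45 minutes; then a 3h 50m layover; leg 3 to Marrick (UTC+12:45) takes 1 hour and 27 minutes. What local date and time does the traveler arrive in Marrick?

6:34 AM on July 21

Convert departure to UTC: 7:50 AM − 9:30 = 10:20 PM UTC on Jul 19.
Add 5 hours 57 minutes leg 1 → 4:17 AM UTC (Jul 20).
Add 1 hour and 30 minutes layover in Nairobi → 5:47 AM UTC.
Add 6 hours 45 minutes leg 2 → 12:32 PM UTC.
Add 3 hours 50 minutes layover in Quito → 4:22 PM UTC.
Add 1 hour 27 minutes leg 3 → 5:49 PM UTC.
Marrick is UTC+12:45, so local arrival = 5:49 PM + 12:45 = 6:34 AM on Jul 21.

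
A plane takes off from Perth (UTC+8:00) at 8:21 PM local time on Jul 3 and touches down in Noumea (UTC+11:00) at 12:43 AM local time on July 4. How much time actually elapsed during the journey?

1 hour 22 minutes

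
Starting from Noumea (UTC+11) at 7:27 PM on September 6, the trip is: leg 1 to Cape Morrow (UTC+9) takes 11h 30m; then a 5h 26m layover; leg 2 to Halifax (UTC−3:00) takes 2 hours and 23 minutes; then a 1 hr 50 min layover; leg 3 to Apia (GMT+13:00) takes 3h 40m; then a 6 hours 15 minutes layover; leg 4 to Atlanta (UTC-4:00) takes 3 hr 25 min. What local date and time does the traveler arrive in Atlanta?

2:56 PM on Sep 7

Convert departure to UTC: 7:27 PM − 11:00 = 8:27 AM UTC on Sep 6.
Add 11 hours 30 minutes leg 1 → 7:57 PM UTC.
Add 5 hours and 26 minutes layover in Cape Morrow → 1:23 AM UTC (Sep 7).
Add 2 hours 23 minutes leg 2 → 3:46 AM UTC.
Add 1 hour and 50 minutes layover in Halifax → 5:36 AM UTC.
Add 3 hours 40 minutes leg 3 → 9:16 AM UTC.
Add 6 hours and 15 minutes layover in Apia → 3:31 PM UTC.
Add 3 hours 25 minutes leg 4 → 6:56 PM UTC.
Atlanta is UTC−4:00, so local arrival = 6:56 PM − 4:00 = 2:56 PM on Sep 7.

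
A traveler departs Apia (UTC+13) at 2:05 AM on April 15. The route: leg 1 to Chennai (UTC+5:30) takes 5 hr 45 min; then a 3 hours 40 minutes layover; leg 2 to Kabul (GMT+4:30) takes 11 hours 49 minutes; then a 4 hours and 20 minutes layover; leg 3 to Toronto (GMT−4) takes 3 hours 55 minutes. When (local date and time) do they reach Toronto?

Convert departure to UTC: 2:05 AM − 13:00 = 1:05 PM UTC on Apr 14.
Add 5 hours 45 minutes leg 1 → 6:50 PM UTC.
Add 3 hours 40 minutes layover in Chennai → 10:30 PM UTC.
Add 11 hours and 49 minutes leg 2 → 10:19 AM UTC (Apr 15).
Add 4 hours 20 minutes layover in Kabul → 2:39 PM UTC.
Add 3 hours and 55 minutes leg 3 → 6:34 PM UTC.
Toronto is UTC−4:00, so local arrival = 6:34 PM − 4:00 = 2:34 PM on Apr 15.

2:34 PM on April 15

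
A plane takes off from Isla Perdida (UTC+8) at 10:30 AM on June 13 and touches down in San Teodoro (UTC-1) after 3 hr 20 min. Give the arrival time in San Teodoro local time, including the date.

4:50 AM on June 13

San Teodoro is 9:00 behind Isla Perdida.
After 3 hours and 20 minutes it is 1:50 PM in Isla Perdida.
Shift by the zone difference: 1:50 PM − 9:00 = 4:50 AM on Jun 13 in San Teodoro.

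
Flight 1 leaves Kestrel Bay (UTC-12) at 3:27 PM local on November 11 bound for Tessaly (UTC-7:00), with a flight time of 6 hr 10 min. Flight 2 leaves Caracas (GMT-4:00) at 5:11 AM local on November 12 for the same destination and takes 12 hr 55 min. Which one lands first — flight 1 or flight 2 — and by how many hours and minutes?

the first, by 12 hours 29 minutes

Flight 1 in UTC: 3:27 PM + 12:00 = 3:27 AM on Nov 12.
+6 hours and 10 minutes → arrive 9:37 AM UTC on Nov 12.
Flight 2 in UTC: 5:11 AM + 4:00 = 9:11 AM on Nov 12.
+12 hours 55 minutes → arrive 10:06 PM UTC on Nov 12.
Flight 1 lands earlier by 12 hours 29 minutes.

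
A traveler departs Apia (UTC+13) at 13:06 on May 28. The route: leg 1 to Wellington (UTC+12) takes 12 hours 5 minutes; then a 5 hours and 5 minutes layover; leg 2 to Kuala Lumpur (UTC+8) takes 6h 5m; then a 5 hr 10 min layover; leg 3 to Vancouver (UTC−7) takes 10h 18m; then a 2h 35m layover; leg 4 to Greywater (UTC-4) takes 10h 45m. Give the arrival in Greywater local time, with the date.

00:09 on May 30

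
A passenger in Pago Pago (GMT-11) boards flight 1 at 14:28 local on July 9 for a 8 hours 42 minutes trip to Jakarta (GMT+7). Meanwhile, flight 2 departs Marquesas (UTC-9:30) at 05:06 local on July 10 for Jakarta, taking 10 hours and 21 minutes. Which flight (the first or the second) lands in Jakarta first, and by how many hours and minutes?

the first, by 14 hours 47 minutes

Flight 1 in UTC: 14:28 + 11:00 = 01:28 on Jul 10.
+8 hours and 42 minutes → arrive 10:10 UTC on Jul 10.
Flight 2 in UTC: 05:06 + 9:30 = 14:36 on Jul 10.
+10 hours 21 minutes → arrive 00:57 UTC on Jul 11.
Flight 1 lands earlier by 14 hours 47 minutes.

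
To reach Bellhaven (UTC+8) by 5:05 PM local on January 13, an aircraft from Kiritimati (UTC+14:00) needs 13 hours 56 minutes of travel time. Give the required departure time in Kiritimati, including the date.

Target arrival in UTC: 5:05 PM − 8:00 = 9:05 AM on Jan 13.
Subtract 13 hours and 56 minutes → departure 7:09 PM UTC on Jan 12.
Kiritimati is UTC+14:00: 7:09 PM + 14:00 = 9:09 AM on Jan 13.

9:09 AM on Jan 13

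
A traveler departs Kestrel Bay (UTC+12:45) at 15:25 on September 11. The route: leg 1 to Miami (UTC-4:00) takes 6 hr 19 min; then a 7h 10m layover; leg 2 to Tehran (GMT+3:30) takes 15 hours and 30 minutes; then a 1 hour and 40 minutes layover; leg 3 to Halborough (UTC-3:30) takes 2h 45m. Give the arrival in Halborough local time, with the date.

Convert departure to UTC: 15:25 − 12:45 = 02:40 UTC on Sep 11.
Add 6 hours and 19 minutes leg 1 → 08:59 UTC.
Add 7 hours and 10 minutes layover in Miami → 16:09 UTC.
Add 15 hours 30 minutes leg 2 → 07:39 UTC (Sep 12).
Add 1 hour and 40 minutes layover in Tehran → 09:19 UTC.
Add 2 hours 45 minutes leg 3 → 12:04 UTC.
Halborough is UTC−3:30, so local arrival = 12:04 − 3:30 = 08:34 on Sep 12.

08:34 on September 12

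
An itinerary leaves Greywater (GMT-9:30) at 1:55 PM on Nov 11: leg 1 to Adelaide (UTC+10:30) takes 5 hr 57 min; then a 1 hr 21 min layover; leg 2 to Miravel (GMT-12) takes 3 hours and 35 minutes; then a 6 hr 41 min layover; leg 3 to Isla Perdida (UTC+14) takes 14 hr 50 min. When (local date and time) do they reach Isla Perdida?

Convert departure to UTC: 1:55 PM + 9:30 = 11:25 PM UTC on Nov 11.
Add 5 hours 57 minutes leg 1 → 5:22 AM UTC (Nov 12).
Add 1 hour and 21 minutes layover in Adelaide → 6:43 AM UTC.
Add 3 hours and 35 minutes leg 2 → 10:18 AM UTC.
Add 6 hours and 41 minutes layover in Miravel → 4:59 PM UTC.
Add 14 hours 50 minutes leg 3 → 7:49 AM UTC (Nov 13).
Isla Perdida is UTC+14:00, so local arrival = 7:49 AM + 14:00 = 9:49 PM on Nov 13.

9:49 PM on November 13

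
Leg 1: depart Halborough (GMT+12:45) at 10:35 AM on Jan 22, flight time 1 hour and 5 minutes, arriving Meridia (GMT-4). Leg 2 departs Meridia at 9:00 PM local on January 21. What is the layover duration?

2 hours 5 minutes

Convert departure to UTC: 10:35 AM − 12:45 = 9:50 PM UTC on Jan 21.
Add 1 hour and 5 minutes flight time → 10:55 PM UTC.
Meridia is UTC−4:00, so local arrival = 10:55 PM − 4:00 = 6:55 PM on Jan 21.
Layover = 9:00 PM − 6:55 PM = 2 hours 5 minutes.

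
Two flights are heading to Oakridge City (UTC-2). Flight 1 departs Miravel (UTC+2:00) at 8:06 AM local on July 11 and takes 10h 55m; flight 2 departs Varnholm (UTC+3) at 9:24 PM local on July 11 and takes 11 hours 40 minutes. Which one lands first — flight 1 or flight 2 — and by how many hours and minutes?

Flight 1 in UTC: 8:06 AM − 2:00 = 6:06 AM on Jul 11.
+10 hours 55 minutes → arrive 5:01 PM UTC on Jul 11.
Flight 2 in UTC: 9:24 PM − 3:00 = 6:24 PM on Jul 11.
+11 hours 40 minutes → arrive 6:04 AM UTC on Jul 12.
Flight 1 lands earlier by 13 hours 3 minutes.

the first, by 13 hours 3 minutes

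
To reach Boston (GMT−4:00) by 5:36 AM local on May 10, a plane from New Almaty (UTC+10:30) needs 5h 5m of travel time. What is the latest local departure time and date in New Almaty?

3:01 PM on May 10

Target arrival in UTC: 5:36 AM + 4:00 = 9:36 AM on May 10.
Subtract 5 hours 5 minutes → departure 4:31 AM UTC on May 10.
New Almaty is UTC+10:30: 4:31 AM + 10:30 = 3:01 PM on May 10.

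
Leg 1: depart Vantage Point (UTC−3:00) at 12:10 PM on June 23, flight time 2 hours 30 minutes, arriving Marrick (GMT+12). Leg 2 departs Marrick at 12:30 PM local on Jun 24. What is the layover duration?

6 hours 50 minutes

Convert departure to UTC: 12:10 PM + 3:00 = 3:10 PM UTC on Jun 23.
Add 2 hours 30 minutes flight time → 5:40 PM UTC.
Marrick is UTC+12:00, so local arrival = 5:40 PM + 12:00 = 5:40 AM on Jun 24.
Layover = 12:30 PM − 5:40 AM = 6 hours 50 minutes.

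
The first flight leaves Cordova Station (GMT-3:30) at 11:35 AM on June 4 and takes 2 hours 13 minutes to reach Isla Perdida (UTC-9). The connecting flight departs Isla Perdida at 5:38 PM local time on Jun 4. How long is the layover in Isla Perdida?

9 hours 20 minutes

Convert departure to UTC: 11:35 AM + 3:30 = 3:05 PM UTC on Jun 4.
Add 2 hours 13 minutes flight time → 5:18 PM UTC.
Isla Perdida is UTC−9:00, so local arrival = 5:18 PM − 9:00 = 8:18 AM on Jun 4.
Layover = 5:38 PM − 8:18 AM = 9 hours 20 minutes.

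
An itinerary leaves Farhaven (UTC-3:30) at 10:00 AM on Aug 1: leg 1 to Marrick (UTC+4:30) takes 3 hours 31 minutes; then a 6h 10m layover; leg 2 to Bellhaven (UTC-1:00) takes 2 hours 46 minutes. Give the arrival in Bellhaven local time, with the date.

12:57 AM on Aug 2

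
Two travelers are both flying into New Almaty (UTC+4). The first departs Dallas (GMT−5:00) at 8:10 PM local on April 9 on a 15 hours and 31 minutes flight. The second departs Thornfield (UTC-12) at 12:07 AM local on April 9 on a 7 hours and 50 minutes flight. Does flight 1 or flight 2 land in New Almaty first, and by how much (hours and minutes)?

Flight 1 in UTC: 8:10 PM + 5:00 = 1:10 AM on Apr 10.
+15 hours and 31 minutes → arrive 4:41 PM UTC on Apr 10.
Flight 2 in UTC: 12:07 AM + 12:00 = 12:07 PM on Apr 9.
+7 hours 50 minutes → arrive 7:57 PM UTC on Apr 9.
Flight 2 lands earlier by 20 hours 44 minutes.

the second, by 20 hours 44 minutes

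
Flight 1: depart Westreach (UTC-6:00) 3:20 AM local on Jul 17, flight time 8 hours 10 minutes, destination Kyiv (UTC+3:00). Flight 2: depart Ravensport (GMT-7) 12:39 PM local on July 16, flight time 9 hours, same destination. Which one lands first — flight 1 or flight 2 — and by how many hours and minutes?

Flight 1 in UTC: 3:20 AM + 6:00 = 9:20 AM on Jul 17.
+8 hours and 10 minutes → arrive 5:30 PM UTC on Jul 17.
Flight 2 in UTC: 12:39 PM + 7:00 = 7:39 PM on Jul 16.
+9 hours → arrive 4:39 AM UTC on Jul 17.
Flight 2 lands earlier by 12 hours 51 minutes.

the second, by 12 hours 51 minutes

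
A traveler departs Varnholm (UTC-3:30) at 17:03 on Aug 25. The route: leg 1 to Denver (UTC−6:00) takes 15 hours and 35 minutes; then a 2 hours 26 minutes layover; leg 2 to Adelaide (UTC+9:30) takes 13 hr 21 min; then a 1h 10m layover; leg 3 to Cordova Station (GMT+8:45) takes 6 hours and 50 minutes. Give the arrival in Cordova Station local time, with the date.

20:40 on Aug 27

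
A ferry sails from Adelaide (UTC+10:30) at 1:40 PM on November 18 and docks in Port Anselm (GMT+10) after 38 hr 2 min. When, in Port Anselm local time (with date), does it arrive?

Convert departure to UTC: 1:40 PM − 10:30 = 3:10 AM UTC on Nov 18.
Add 38 hours and 2 minutes travel time → 5:12 PM UTC (Nov 19).
Port Anselm is UTC+10:00, so local arrival = 5:12 PM + 10:00 = 3:12 AM on Nov 20.

3:12 AM on November 20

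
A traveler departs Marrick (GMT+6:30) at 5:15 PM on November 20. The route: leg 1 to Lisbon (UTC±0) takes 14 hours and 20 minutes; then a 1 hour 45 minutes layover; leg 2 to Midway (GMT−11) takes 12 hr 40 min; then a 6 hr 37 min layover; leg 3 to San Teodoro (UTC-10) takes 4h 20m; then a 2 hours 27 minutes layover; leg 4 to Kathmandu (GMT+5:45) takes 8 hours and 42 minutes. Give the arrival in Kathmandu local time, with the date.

Convert departure to UTC: 5:15 PM − 6:30 = 10:45 AM UTC on Nov 20.
Add 14 hours and 20 minutes leg 1 → 1:05 AM UTC (Nov 21).
Add 1 hour and 45 minutes layover in Lisbon → 2:50 AM UTC.
Add 12 hours and 40 minutes leg 2 → 3:30 PM UTC.
Add 6 hours 37 minutes layover in Midway → 10:07 PM UTC.
Add 4 hours and 20 minutes leg 3 → 2:27 AM UTC (Nov 22).
Add 2 hours and 27 minutes layover in San Teodoro → 4:54 AM UTC.
Add 8 hours and 42 minutes leg 4 → 1:36 PM UTC.
Kathmandu is UTC+5:45, so local arrival = 1:36 PM + 5:45 = 7:21 PM on Nov 22.

7:21 PM on November 22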